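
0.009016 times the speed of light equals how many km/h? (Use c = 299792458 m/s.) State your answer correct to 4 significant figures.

9.731 × 10^6 kilometers per hour

1 speed of light = 1.07925 × 10^9 kilometers per hour.
So 0.009016 × 1.07925 × 10^9 ≈ 9.731 × 10^6 km/h.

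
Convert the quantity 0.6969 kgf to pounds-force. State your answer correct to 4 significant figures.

1.536 lbf

1 kgf = 2.20462 pounds-force.
Then 0.6969 × 2.20462 ≈ 1.536 lbf.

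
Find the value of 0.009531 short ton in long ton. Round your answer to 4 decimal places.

0.0085 long ton

1 short ton = 0.892857 long tons.
Thus 0.009531 × 0.892857 ≈ 0.0085 long ton.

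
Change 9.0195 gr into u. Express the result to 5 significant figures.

1 grain = 3.90228e+22 u.
9.0195 × 3.90228e+22 ≈ 3.5197e+23 u.

3.5197e+23 atomic mass units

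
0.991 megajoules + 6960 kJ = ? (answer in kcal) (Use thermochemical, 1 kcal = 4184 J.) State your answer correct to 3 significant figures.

1900 kilocalories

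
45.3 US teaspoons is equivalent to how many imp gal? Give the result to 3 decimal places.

0.049 imp gal

1 US tsp = 0.00108421 imp gal.
Then 45.3 × 0.00108421 ≈ 0.049 imp gal.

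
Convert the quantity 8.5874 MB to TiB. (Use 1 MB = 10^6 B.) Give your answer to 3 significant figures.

7.81 × 10^-6 tebibytes

1 MB = 9.09495 × 10^-7 tebibytes.
Then 8.5874 × 9.09495 × 10^-7 ≈ 7.81 × 10^-6 TiB.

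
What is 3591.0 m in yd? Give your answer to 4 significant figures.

3927 yd

1 m = 1.09361 yards.
So 3591.0 × 1.09361 ≈ 3927 yd.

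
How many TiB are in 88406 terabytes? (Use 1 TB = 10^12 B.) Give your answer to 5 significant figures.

1 terabyte = 0.909495 TiB.
88406 × 0.909495 ≈ 80405 TiB.

80405 TiB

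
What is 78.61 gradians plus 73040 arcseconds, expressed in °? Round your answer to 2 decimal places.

91.04 °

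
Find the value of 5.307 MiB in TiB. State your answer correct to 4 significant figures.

1 mebibyte = 9.53674e-7 tebibytes.
Then 5.307 × 9.53674e-7 ≈ 5.061e-6 TiB.

5.061e-6 tebibytes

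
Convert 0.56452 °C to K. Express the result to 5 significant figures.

273.71 K

K = °C + 273.15.
Applying the formula gives 273.71 K.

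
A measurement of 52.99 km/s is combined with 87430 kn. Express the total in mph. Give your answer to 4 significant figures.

52.99 km/s = 118535 mph and 87430 kn = 100613 mph.
118535 + 100613 ≈ 219100 mph.

219100 miles per hour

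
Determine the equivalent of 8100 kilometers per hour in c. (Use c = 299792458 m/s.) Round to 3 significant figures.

1 km/h = 9.26567 × 10^-10 c.
Then 8100 × 9.26567 × 10^-10 ≈ 7.51 × 10^-6 c.

7.51 × 10^-6 c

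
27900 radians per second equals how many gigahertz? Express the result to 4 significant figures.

4.440 × 10^-6 GHz

1 rad/s = 1.59155 × 10^-10 gigahertz.
Then 27900 × 1.59155 × 10^-10 ≈ 4.440 × 10^-6 GHz.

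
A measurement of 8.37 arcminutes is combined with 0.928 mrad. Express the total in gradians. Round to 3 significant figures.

0.214 grad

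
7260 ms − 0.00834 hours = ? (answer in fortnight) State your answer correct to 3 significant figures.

-1.88e-5 fortnights

7260 ms = 6.00198e-6 fortnight and 0.00834 h = 2.48214e-5 fortnight.
6.00198e-6 − 2.48214e-5 ≈ -1.88e-5 fortnight.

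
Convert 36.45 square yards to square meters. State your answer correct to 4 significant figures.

1 yd² = 0.836127 m².
Then 36.45 × 0.836127 ≈ 30.48 m².

30.48 square meters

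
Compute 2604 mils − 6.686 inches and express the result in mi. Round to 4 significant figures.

2604 mil = 4.10985e-5 mi and 6.686 in = 0.000105524 mi.
4.10985e-5 − 0.000105524 ≈ -6.443e-5 mi.

-6.443e-5 mi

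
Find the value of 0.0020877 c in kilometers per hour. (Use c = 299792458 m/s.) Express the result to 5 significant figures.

2.2532 × 10^6 kilometers per hour

1 c = 1.07925 × 10^9 kilometers per hour.
So 0.0020877 × 1.07925 × 10^9 ≈ 2.2532 × 10^6 km/h.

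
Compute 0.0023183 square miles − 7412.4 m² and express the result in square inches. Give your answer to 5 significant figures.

0.0023183 mi² = 9306791.2 in² and 7412.4 m² = 11489243 in².
9306791.2 − 11489243 ≈ -2.1825e+6 in².

-2.1825e+6 in²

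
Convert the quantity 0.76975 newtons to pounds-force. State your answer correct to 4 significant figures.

1 N = 0.224809 lbf.
Thus 0.76975 × 0.224809 ≈ 0.1730 lbf.

0.1730 pounds-force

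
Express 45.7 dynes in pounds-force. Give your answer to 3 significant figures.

0.000103 lbf

1 dyne = 2.24809 × 10^-6 pounds-force.
So 45.7 × 2.24809 × 10^-6 ≈ 0.000103 lbf.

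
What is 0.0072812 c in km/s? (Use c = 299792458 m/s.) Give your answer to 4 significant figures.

1 speed of light = 299792 km/s.
0.0072812 × 299792 ≈ 2183 km/s.

2183 kilometers per second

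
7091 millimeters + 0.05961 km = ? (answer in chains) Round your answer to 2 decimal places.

3.32 chain

7091 mm = 0.352491 chain and 0.05961 km = 2.96319 chain.
0.352491 + 2.96319 ≈ 3.32 chain.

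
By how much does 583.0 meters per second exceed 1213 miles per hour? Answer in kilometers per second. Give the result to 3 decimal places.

583.0 m/s = 0.583000 km/s and 1213 mph = 0.542260 km/s.
0.583000 − 0.542260 ≈ 0.041 km/s.

0.041 km/s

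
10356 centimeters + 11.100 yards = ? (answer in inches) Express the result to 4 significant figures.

4477 in

10356 cm = 4077.17 in and 11.100 yd = 399.600 in.
4077.17 + 399.600 ≈ 4477 in.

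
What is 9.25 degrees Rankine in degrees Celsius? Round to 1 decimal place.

-268.0 °C

°R = (°C + 273.15) × 9/5.
Applying the formula gives -268.0 °C.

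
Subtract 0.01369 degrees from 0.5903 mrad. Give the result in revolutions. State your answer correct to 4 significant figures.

5.592e-5 revolutions

0.5903 mrad = 9.39492e-5 rev and 0.01369 ° = 3.80278e-5 rev.
9.39492e-5 − 3.80278e-5 ≈ 5.592e-5 rev.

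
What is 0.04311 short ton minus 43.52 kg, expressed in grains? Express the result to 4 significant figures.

-68080 grains

0.04311 short ton = 603540 gr and 43.52 kg = 671616 gr.
603540 − 671616 ≈ -68080 gr.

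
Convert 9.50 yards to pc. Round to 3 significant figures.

1 yd = 2.96337e-17 parsecs.
So 9.50 × 2.96337e-17 ≈ 2.82e-16 pc.

2.82e-16 parsecs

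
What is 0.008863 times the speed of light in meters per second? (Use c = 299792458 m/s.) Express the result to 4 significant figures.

2.657 × 10^6 m/s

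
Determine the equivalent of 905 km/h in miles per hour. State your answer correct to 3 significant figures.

1 kilometer per hour = 0.621371 mph.
Then 905 × 0.621371 ≈ 562 mph.

562 miles per hour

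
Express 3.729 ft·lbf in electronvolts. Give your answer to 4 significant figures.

1 foot-pound = 8.46235 × 10^18 eV.
3.729 × 8.46235 × 10^18 ≈ 3.156 × 10^19 eV.

3.156 × 10^19 eV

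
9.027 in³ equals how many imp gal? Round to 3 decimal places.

0.033 imperial gallons

1 cubic inch = 0.00360465 imperial gallons.
Then 9.027 × 0.00360465 ≈ 0.033 imp gal.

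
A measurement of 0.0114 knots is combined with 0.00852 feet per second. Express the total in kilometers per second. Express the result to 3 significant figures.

0.0114 kn = 5.86467e-6 km/s and 0.00852 ft/s = 2.59690e-6 km/s.
5.86467e-6 + 2.59690e-6 ≈ 8.46e-6 km/s.

8.46e-6 km/s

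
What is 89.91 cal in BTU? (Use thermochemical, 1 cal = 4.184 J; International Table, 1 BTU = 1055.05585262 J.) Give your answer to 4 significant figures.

0.3566 British thermal units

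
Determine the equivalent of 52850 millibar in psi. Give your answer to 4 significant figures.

1 mbar = 0.0145038 pounds per square inch.
So 52850 × 0.0145038 ≈ 766.5 psi.

766.5 pounds per square inch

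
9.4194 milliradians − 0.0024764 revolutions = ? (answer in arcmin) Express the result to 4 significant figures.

9.4194 mrad = 32.3815 arcmin and 0.0024764 rev = 53.4902 arcmin.
32.3815 − 53.4902 ≈ -21.11 arcmin.

-21.11 arcminutes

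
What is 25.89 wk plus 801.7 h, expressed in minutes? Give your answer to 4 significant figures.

25.89 wk = 260971 min and 801.7 h = 48102.0 min.
260971 + 48102.0 ≈ 309100 min.

309100 min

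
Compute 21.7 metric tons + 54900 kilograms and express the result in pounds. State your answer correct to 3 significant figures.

21.7 t = 47840.3 lb and 54900 kg = 121034 lb.
47840.3 + 121034 ≈ 169000 lb.

169000 pounds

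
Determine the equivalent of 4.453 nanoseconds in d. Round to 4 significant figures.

5.154e-14 d

1 nanosecond = 1.15741e-14 d.
Thus 4.453 × 1.15741e-14 ≈ 5.154e-14 d.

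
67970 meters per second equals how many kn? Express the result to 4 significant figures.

1 m/s = 1.94384 kn.
Thus 67970 × 1.94384 ≈ 132100 kn.

132100 kn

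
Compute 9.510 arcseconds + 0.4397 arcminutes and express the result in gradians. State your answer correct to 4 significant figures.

0.01108 gradians

9.510 arcsec = 0.00293519 grad and 0.4397 arcmin = 0.00814259 grad.
0.00293519 + 0.00814259 ≈ 0.01108 grad.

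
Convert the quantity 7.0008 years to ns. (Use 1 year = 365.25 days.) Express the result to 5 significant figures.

2.2093e+17 ns

1 year = 3.15576e+16 ns.
So 7.0008 × 3.15576e+16 ≈ 2.2093e+17 ns.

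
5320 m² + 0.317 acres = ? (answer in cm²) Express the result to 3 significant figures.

5320 m² = 5.32000 × 10^7 cm² and 0.317 acre = 1.28285 × 10^7 cm².
5.32000 × 10^7 + 1.28285 × 10^7 ≈ 6.60 × 10^7 cm².

6.60 × 10^7 cm²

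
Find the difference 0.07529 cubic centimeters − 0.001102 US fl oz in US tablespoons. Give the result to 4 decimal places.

0.07529 cm³ = 0.00509172 US tbsp and 0.001102 US fl oz = 0.00220400 US tbsp.
0.00509172 − 0.00220400 ≈ 0.0029 US tbsp.

0.0029 US tablespoons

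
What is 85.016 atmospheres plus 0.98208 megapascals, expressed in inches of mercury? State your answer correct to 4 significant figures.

85.016 atm = 2543.79 inHg and 0.98208 MPa = 290.008 inHg.
2543.79 + 290.008 ≈ 2834 inHg.

2834 inHg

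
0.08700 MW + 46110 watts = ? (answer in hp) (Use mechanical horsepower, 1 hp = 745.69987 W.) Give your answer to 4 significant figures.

178.5 hp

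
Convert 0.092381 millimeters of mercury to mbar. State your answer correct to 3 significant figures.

1 millimeter of mercury = 1.33322 mbar.
So 0.092381 × 1.33322 ≈ 0.123 mbar.

0.123 mbar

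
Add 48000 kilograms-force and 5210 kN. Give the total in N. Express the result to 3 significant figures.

5.68e+6 newtons

48000 kgf = 470719 N and 5210 kN = 5.21000e+6 N.
470719 + 5.21000e+6 ≈ 5.68e+6 N.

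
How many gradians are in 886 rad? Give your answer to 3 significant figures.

56400 grad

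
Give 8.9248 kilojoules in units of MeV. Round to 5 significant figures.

1 kJ = 6.24151 × 10^15 megaelectronvolts.
Thus 8.9248 × 6.24151 × 10^15 ≈ 5.5704 × 10^16 MeV.

5.5704 × 10^16 MeV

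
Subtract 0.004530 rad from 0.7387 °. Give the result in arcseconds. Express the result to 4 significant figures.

1725 arcsec

0.7387 ° = 2659.32 arcsec and 0.004530 rad = 934.380 arcsec.
2659.32 − 934.380 ≈ 1725 arcsec.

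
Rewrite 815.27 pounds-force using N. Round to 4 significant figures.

1 pound-force = 4.44822 newtons.
Then 815.27 × 4.44822 ≈ 3627 N.

3627 N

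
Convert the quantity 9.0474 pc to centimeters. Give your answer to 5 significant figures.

2.7917e+19 centimeters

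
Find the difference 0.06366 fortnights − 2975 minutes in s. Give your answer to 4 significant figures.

-101500 s

0.06366 fortnight = 77003.1 s and 2975 min = 178500 s.
77003.1 − 178500 ≈ -101500 s.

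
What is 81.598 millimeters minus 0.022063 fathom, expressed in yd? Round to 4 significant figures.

0.04511 yd

81.598 mm = 0.0892367 yd and 0.022063 fathom = 0.0441260 yd.
0.0892367 − 0.0441260 ≈ 0.04511 yd.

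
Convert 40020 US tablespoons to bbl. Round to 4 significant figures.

3.722 oil barrels

1 US tablespoon = 9.30060e-5 bbl.
40020 × 9.30060e-5 ≈ 3.722 bbl.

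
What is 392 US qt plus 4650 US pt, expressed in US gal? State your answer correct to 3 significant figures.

392 US qt = 98.0000 US gal and 4650 US pt = 581.250 US gal.
98.0000 + 581.250 ≈ 679 US gal.

679 US gal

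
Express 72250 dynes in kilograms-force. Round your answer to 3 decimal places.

1 dyn = 1.01972e-6 kilograms-force.
Then 72250 × 1.01972e-6 ≈ 0.074 kgf.

0.074 kilograms-force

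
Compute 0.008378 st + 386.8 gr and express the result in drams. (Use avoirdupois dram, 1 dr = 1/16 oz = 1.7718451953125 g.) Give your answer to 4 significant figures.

44.17 dr

0.008378 st = 30.0268 dr and 386.8 gr = 14.1458 dr.
30.0268 + 14.1458 ≈ 44.17 dr.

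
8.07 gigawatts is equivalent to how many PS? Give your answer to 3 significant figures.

1.10e+7 PS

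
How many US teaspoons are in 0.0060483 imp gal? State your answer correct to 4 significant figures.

5.579 US tsp

1 imp gal = 922.330 US teaspoons.
So 0.0060483 × 922.330 ≈ 5.579 US tsp.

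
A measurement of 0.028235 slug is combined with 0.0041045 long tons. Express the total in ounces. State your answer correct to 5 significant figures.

161.64 oz

0.028235 slug = 14.5349 oz and 0.0041045 long ton = 147.105 oz.
14.5349 + 147.105 ≈ 161.64 oz.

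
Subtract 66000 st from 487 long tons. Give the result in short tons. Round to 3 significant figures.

487 long ton = 545.440 short ton and 66000 st = 462.000 short ton.
545.440 − 462.000 ≈ 83.4 short ton.

83.4 short tons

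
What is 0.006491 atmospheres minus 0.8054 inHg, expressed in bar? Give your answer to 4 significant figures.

-0.02070 bar

0.006491 atm = 0.00657701 bar and 0.8054 inHg = 0.0272740 bar.
0.00657701 − 0.0272740 ≈ -0.02070 bar.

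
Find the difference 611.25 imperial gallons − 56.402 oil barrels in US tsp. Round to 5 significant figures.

-1.2555 × 10^6 US tsp

611.25 imp gal = 563774 US tsp and 56.402 bbl = 1.81930 × 10^6 US tsp.
563774 − 1.81930 × 10^6 ≈ -1.2555 × 10^6 US tsp.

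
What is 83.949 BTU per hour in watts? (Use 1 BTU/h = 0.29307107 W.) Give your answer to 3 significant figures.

24.6 W

1 BTU per hour = 0.293071 watts.
Thus 83.949 × 0.293071 ≈ 24.6 W.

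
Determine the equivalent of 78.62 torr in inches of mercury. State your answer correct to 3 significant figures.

1 torr = 0.0393701 inHg.
78.62 × 0.0393701 ≈ 3.10 inHg.

3.10 inches of mercury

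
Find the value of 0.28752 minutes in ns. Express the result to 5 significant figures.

1 minute = 6.00000e+10 nanoseconds.
Thus 0.28752 × 6.00000e+10 ≈ 1.7251e+10 ns.

1.7251e+10 ns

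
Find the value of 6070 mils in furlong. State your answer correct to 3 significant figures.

1 mil = 1.26263 × 10^-7 furlong.
So 6070 × 1.26263 × 10^-7 ≈ 0.000766 furlong.

0.000766 furlong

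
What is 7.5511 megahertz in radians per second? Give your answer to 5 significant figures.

4.7445 × 10^7 radians per second

1 MHz = 6.28319 × 10^6 rad/s.
7.5511 × 6.28319 × 10^6 ≈ 4.7445 × 10^7 rad/s.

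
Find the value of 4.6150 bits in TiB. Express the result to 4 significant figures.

5.247 × 10^-13 tebibytes

1 bit = 1.13687 × 10^-13 tebibytes.
So 4.6150 × 1.13687 × 10^-13 ≈ 5.247 × 10^-13 TiB.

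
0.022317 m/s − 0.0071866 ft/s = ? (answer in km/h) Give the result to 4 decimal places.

0.0725 km/h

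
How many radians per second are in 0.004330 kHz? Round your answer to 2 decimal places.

1 kHz = 6283.19 radians per second.
Then 0.004330 × 6283.19 ≈ 27.21 rad/s.

27.21 rad/s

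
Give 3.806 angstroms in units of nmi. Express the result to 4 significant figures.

2.055e-13 nmi

1 angstrom = 5.39957e-14 nmi.
Thus 3.806 × 5.39957e-14 ≈ 2.055e-13 nmi.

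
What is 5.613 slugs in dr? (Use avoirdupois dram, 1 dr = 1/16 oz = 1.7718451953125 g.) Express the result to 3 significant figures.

46200 drams

1 slug = 8236.56 dr.
Thus 5.613 × 8236.56 ≈ 46200 dr.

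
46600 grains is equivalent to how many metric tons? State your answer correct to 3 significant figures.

1 grain = 6.47989e-8 metric tons.
Then 46600 × 6.47989e-8 ≈ 0.00302 t.

0.00302 t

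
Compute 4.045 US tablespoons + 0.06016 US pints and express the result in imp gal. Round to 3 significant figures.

4.045 US tbsp = 0.0131569 imp gal and 0.06016 US pt = 0.00626171 imp gal.
0.0131569 + 0.00626171 ≈ 0.0194 imp gal.

0.0194 imp gal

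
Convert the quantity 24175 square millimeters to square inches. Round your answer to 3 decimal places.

37.471 square inches

1 mm² = 0.00155000 square inches.
Then 24175 × 0.00155000 ≈ 37.471 in².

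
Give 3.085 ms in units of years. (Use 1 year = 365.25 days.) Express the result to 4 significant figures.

9.776e-11 years

1 millisecond = 3.16881e-11 yr.
3.085 × 3.16881e-11 ≈ 9.776e-11 yr.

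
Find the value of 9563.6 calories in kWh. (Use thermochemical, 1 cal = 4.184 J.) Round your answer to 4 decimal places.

1 calorie = 1.16222 × 10^-6 kilowatt-hours.
So 9563.6 × 1.16222 × 10^-6 ≈ 0.0111 kWh.

0.0111 kWh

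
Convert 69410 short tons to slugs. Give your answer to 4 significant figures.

4.315e+6 slug

1 short ton = 62.1619 slug.
Then 69410 × 62.1619 ≈ 4.315e+6 slug.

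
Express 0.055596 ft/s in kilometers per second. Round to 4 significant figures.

1.695 × 10^-5 km/s

1 ft/s = 0.000304800 kilometers per second.
0.055596 × 0.000304800 ≈ 1.695 × 10^-5 km/s.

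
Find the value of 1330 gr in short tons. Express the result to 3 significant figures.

1 gr = 7.14286 × 10^-8 short tons.
Thus 1330 × 7.14286 × 10^-8 ≈ 9.50 × 10^-5 short ton.

9.50 × 10^-5 short tons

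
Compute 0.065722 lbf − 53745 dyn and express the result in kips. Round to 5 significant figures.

0.065722 lbf = 6.57220 × 10^-5 kip and 53745 dyn = 0.000120824 kip.
6.57220 × 10^-5 − 0.000120824 ≈ -5.5102 × 10^-5 kip.

-5.5102 × 10^-5 kip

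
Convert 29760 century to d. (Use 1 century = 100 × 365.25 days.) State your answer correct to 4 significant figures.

1 century = 36525.0 d.
Then 29760 × 36525.0 ≈ 1.087 × 10^9 d.

1.087 × 10^9 d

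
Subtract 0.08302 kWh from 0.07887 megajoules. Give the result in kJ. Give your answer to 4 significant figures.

0.07887 MJ = 78.8700 kJ and 0.08302 kWh = 298.872 kJ.
78.8700 − 298.872 ≈ -220.0 kJ.

-220.0 kilojoules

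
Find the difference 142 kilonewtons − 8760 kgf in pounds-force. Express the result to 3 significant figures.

142 kN = 31922.9 lbf and 8760 kgf = 19312.5 lbf.
31922.9 − 19312.5 ≈ 12600 lbf.

12600 lbf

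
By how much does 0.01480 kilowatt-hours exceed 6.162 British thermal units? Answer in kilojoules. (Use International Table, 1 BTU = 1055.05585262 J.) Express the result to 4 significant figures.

0.01480 kWh = 53.2800 kJ and 6.162 BTU = 6.50125 kJ.
53.2800 − 6.50125 ≈ 46.78 kJ.

46.78 kilojoules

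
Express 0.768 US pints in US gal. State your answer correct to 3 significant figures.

1 US pt = 0.125000 US gallons.
0.768 × 0.125000 ≈ 0.0960 US gal.

0.0960 US gallons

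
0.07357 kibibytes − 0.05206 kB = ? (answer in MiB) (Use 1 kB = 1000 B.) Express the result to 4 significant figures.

0.07357 KiB = 7.18457 × 10^-5 MiB and 0.05206 kB = 4.96483 × 10^-5 MiB.
7.18457 × 10^-5 − 4.96483 × 10^-5 ≈ 2.220 × 10^-5 MiB.

2.220 × 10^-5 MiB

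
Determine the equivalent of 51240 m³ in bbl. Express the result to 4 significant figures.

322300 bbl

1 cubic meter = 6.28981 oil barrels.
51240 × 6.28981 ≈ 322300 bbl.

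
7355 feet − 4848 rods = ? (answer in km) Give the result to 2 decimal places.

-22.14 kilometers

7355 ft = 2.24180 km and 4848 rod = 24.3816 km.
2.24180 − 24.3816 ≈ -22.14 km.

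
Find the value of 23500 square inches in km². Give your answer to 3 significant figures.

1.52 × 10^-5 square kilometers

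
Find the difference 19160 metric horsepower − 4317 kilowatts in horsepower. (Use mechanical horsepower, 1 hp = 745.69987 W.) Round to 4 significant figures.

13110 horsepower

19160 PS = 18897.9 hp and 4317 kW = 5789.19 hp.
18897.9 − 5789.19 ≈ 13110 hp.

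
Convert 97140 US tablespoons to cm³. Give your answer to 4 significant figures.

1.436 × 10^6 cubic centimeters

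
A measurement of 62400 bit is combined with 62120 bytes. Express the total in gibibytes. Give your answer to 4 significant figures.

62400 bit = 7.26432e-6 GiB and 62120 B = 5.78538e-5 GiB.
7.26432e-6 + 5.78538e-5 ≈ 6.512e-5 GiB.

6.512e-5 GiB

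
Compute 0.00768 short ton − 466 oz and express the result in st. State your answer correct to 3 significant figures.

-0.983 stone

0.00768 short ton = 1.09714 st and 466 oz = 2.08036 st.
1.09714 − 2.08036 ≈ -0.983 st.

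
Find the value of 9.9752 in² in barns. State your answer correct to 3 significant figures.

6.44 × 10^25 barn

1 square inch = 6.45160 × 10^24 barns.
Thus 9.9752 × 6.45160 × 10^24 ≈ 6.44 × 10^25 barn.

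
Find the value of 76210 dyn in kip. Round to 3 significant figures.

0.000171 kip

1 dyn = 2.24809e-9 kip.
So 76210 × 2.24809e-9 ≈ 0.000171 kip.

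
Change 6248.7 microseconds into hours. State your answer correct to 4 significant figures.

1.736 × 10^-6 hours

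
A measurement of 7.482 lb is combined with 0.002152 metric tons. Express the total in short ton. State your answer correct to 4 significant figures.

7.482 lb = 0.00374100 short ton and 0.002152 t = 0.00237217 short ton.
0.00374100 + 0.00237217 ≈ 0.006113 short ton.

0.006113 short ton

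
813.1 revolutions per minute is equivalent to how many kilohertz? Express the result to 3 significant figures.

0.0136 kilohertz

1 rpm = 1.66667e-5 kilohertz.
Then 813.1 × 1.66667e-5 ≈ 0.0136 kHz.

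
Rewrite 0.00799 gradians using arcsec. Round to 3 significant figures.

1 grad = 3240.00 arcsec.
Thus 0.00799 × 3240.00 ≈ 25.9 arcsec.

25.9 arcsec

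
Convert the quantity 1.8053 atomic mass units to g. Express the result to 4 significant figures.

2.998e-24 g

1 atomic mass unit = 1.66054e-24 g.
1.8053 × 1.66054e-24 ≈ 2.998e-24 g.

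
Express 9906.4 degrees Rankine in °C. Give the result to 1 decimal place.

5230.4 degrees Celsius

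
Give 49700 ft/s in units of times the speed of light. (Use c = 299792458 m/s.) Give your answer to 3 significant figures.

5.05 × 10^-5 times the speed of light

1 foot per second = 1.01670 × 10^-9 times the speed of light.
So 49700 × 1.01670 × 10^-9 ≈ 5.05 × 10^-5 c.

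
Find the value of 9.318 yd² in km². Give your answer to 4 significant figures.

1 yd² = 8.36127 × 10^-7 km².
Then 9.318 × 8.36127 × 10^-7 ≈ 7.791 × 10^-6 km².

7.791 × 10^-6 square kilometers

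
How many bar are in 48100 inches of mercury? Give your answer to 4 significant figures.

1629 bar

1 inHg = 0.0338639 bar.
48100 × 0.0338639 ≈ 1629 bar.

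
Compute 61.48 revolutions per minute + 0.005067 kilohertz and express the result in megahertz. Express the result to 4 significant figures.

6.092 × 10^-6 MHz

61.48 rpm = 1.02467 × 10^-6 MHz and 0.005067 kHz = 5.06700 × 10^-6 MHz.
1.02467 × 10^-6 + 5.06700 × 10^-6 ≈ 6.092 × 10^-6 MHz.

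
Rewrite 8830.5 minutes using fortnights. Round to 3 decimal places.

1 min = 4.96032e-5 fortnight.
8830.5 × 4.96032e-5 ≈ 0.438 fortnight.

0.438 fortnight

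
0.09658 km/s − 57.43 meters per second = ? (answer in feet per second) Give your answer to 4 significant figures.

0.09658 km/s = 316.864 ft/s and 57.43 m/s = 188.419 ft/s.
316.864 − 188.419 ≈ 128.4 ft/s.

128.4 feet per second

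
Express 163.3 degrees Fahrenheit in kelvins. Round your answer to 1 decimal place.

346.1 K

K = (°F + 459.67) × 5/9.
Applying the formula gives 346.1 K.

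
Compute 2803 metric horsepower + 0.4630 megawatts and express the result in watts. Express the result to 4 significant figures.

2803 PS = 2.06160 × 10^6 W and 0.4630 MW = 463000 W.
2.06160 × 10^6 + 463000 ≈ 2.525 × 10^6 W.

2.525 × 10^6 watts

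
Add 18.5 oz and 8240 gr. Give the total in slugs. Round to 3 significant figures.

18.5 oz = 0.0359373 slug and 8240 gr = 0.0365867 slug.
0.0359373 + 0.0365867 ≈ 0.0725 slug.

0.0725 slugs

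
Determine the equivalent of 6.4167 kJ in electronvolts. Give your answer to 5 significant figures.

1 kJ = 6.24151e+21 eV.
Then 6.4167 × 6.24151e+21 ≈ 4.0050e+22 eV.

4.0050e+22 eV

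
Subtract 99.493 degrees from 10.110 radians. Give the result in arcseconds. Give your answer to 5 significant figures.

1.7272e+6 arcsec

10.110 rad = 2.08534e+6 arcsec and 99.493 ° = 358175 arcsec.
2.08534e+6 − 358175 ≈ 1.7272e+6 arcsec.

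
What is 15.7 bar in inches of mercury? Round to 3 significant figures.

464 inches of mercury

1 bar = 29.5300 inHg.
Thus 15.7 × 29.5300 ≈ 464 inHg.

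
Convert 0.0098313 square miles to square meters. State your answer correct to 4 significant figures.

1 square mile = 2.58999e+6 square meters.
So 0.0098313 × 2.58999e+6 ≈ 25460 m².

25460 square meters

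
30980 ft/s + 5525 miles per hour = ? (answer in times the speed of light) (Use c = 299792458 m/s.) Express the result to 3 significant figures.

3.97e-5 c

30980 ft/s = 3.14975e-5 c and 5525 mph = 8.23869e-6 c.
3.14975e-5 + 8.23869e-6 ≈ 3.97e-5 c.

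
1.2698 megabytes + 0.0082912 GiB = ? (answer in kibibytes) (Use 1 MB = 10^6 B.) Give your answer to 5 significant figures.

9934.0 KiB

1.2698 MB = 1240.04 KiB and 0.0082912 GiB = 8693.95 KiB.
1240.04 + 8693.95 ≈ 9934.0 KiB.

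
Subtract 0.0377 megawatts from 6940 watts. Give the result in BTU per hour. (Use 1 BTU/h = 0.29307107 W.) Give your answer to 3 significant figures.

-105000 BTU per hour

6940 W = 23680.3 BTU/h and 0.0377 MW = 128638 BTU/h.
23680.3 − 128638 ≈ -105000 BTU/h.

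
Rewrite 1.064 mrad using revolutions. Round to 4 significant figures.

1 mrad = 0.000159155 rev.
Thus 1.064 × 0.000159155 ≈ 0.0001693 rev.

0.0001693 rev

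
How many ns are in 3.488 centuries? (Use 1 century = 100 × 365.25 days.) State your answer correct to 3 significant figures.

1.10e+19 ns

1 century = 3.15576e+18 ns.
Then 3.488 × 3.15576e+18 ≈ 1.10e+19 ns.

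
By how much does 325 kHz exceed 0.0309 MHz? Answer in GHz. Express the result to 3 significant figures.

0.000294 GHz

325 kHz = 0.000325000 GHz and 0.0309 MHz = 3.09000e-5 GHz.
0.000325000 − 3.09000e-5 ≈ 0.000294 GHz.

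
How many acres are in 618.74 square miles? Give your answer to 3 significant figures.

396000 acres

1 square mile = 640.000 acres.
Thus 618.74 × 640.000 ≈ 396000 acre.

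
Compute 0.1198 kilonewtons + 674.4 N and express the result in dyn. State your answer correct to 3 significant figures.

7.94e+7 dyn

0.1198 kN = 1.19800e+7 dyn and 674.4 N = 6.74400e+7 dyn.
1.19800e+7 + 6.74400e+7 ≈ 7.94e+7 dyn.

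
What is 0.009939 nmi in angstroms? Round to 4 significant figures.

1 nmi = 1.85200e+13 Å.
So 0.009939 × 1.85200e+13 ≈ 1.841e+11 Å.

1.841e+11 angstroms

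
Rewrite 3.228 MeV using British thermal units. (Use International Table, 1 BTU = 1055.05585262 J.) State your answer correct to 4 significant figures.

4.902e-16 BTU

1 megaelectronvolt = 1.51857e-16 British thermal units.
Then 3.228 × 1.51857e-16 ≈ 4.902e-16 BTU.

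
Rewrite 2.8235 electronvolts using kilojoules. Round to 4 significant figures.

1 electronvolt = 1.60218e-22 kilojoules.
Thus 2.8235 × 1.60218e-22 ≈ 4.524e-22 kJ.

4.524e-22 kJ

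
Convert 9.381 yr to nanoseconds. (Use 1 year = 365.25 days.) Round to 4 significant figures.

1 yr = 3.15576 × 10^16 nanoseconds.
Then 9.381 × 3.15576 × 10^16 ≈ 2.960 × 10^17 ns.

2.960 × 10^17 ns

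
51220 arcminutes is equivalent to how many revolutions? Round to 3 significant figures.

1 arcmin = 4.62963 × 10^-5 rev.
51220 × 4.62963 × 10^-5 ≈ 2.37 rev.

2.37 revolutions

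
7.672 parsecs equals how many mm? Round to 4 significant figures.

1 parsec = 3.08568e+19 millimeters.
Then 7.672 × 3.08568e+19 ≈ 2.367e+20 mm.

2.367e+20 mm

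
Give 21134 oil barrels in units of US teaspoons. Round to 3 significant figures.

6.82e+8 US tsp

1 oil barrel = 32256.0 US tsp.
So 21134 × 32256.0 ≈ 6.82e+8 US tsp.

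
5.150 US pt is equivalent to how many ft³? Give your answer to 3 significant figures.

1 US pint = 0.0167101 ft³.
So 5.150 × 0.0167101 ≈ 0.0861 ft³.

0.0861 ft³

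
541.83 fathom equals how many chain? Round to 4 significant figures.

49.26 chain

1 fathom = 0.0909091 chains.
Thus 541.83 × 0.0909091 ≈ 49.26 chain.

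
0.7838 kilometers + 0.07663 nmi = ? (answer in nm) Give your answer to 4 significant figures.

9.257 × 10^11 nanometers

0.7838 km = 7.83800 × 10^11 nm and 0.07663 nmi = 1.41919 × 10^11 nm.
7.83800 × 10^11 + 1.41919 × 10^11 ≈ 9.257 × 10^11 nm.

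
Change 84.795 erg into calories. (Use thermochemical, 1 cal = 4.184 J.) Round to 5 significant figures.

1 erg = 2.390057e-8 calories.
Then 84.795 × 2.390057e-8 ≈ 2.0266e-6 cal.

2.0266e-6 cal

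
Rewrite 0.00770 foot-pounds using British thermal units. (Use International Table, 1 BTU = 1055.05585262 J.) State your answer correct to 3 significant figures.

9.90e-6 British thermal units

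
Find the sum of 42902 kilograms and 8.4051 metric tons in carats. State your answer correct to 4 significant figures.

42902 kg = 2.14510e+8 ct and 8.4051 t = 4.20255e+7 ct.
2.14510e+8 + 4.20255e+7 ≈ 2.565e+8 ct.

2.565e+8 ct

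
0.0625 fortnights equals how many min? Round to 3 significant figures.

1 fortnight = 20160.0 minutes.
Then 0.0625 × 20160.0 ≈ 1260 min.

1260 min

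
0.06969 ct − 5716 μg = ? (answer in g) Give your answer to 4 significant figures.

0.008222 g

0.06969 ct = 0.0139380 g and 5716 μg = 0.00571600 g.
0.0139380 − 0.00571600 ≈ 0.008222 g.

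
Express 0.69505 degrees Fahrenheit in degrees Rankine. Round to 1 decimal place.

°R = °F + 459.67.
Applying the formula gives 460.4 °R.

460.4 °R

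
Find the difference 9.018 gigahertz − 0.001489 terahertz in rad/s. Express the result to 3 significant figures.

4.73e+10 rad/s

9.018 GHz = 5.66618e+10 rad/s and 0.001489 THz = 9.35566e+9 rad/s.
5.66618e+10 − 9.35566e+9 ≈ 4.73e+10 rad/s.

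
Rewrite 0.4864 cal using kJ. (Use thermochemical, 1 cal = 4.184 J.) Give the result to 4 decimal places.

0.0020 kilojoules

1 cal = 0.00418400 kilojoules.
Thus 0.4864 × 0.00418400 ≈ 0.0020 kJ.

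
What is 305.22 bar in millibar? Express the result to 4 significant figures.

1 bar = 1000.00 mbar.
Then 305.22 × 1000.00 ≈ 305200 mbar.

305200 mbar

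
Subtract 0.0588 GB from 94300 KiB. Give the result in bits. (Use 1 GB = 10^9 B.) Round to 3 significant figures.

94300 KiB = 7.72506e+8 bit and 0.0588 GB = 4.70400e+8 bit.
7.72506e+8 − 4.70400e+8 ≈ 3.02e+8 bit.

3.02e+8 bit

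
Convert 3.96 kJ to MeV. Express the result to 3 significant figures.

2.47 × 10^16 MeV

1 kJ = 6.24151 × 10^15 MeV.
Then 3.96 × 6.24151 × 10^15 ≈ 2.47 × 10^16 MeV.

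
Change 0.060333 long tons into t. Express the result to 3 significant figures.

0.0613 metric tons

1 long ton = 1.01605 t.
0.060333 × 1.01605 ≈ 0.0613 t.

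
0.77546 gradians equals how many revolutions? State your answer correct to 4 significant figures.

0.001939 rev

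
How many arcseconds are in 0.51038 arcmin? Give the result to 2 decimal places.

30.62 arcseconds

1 arcmin = 60.0000 arcsec.
0.51038 × 60.0000 ≈ 30.62 arcsec.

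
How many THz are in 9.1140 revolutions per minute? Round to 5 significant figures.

1.5190 × 10^-13 terahertz

1 rpm = 1.66667 × 10^-14 THz.
Then 9.1140 × 1.66667 × 10^-14 ≈ 1.5190 × 10^-13 THz.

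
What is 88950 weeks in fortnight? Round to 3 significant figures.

44500 fortnight

1 week = 0.500000 fortnights.
88950 × 0.500000 ≈ 44500 fortnight.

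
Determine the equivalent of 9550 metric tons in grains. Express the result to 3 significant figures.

1 t = 1.54324e+7 grains.
Thus 9550 × 1.54324e+7 ≈ 1.47e+11 gr.

1.47e+11 gr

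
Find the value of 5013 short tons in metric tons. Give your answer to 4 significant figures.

4548 metric tons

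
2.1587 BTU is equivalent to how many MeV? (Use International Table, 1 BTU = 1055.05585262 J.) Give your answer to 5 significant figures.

1.4215 × 10^16 MeV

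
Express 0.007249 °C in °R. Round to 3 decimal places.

491.683 degrees Rankine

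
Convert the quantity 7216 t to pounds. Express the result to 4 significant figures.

1 metric ton = 2204.62 lb.
Thus 7216 × 2204.62 ≈ 1.591 × 10^7 lb.

1.591 × 10^7 pounds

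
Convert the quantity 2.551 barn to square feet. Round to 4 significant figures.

2.746e-27 square feet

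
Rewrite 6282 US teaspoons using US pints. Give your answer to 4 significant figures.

65.44 US pt

1 US tsp = 0.0104167 US pt.
Thus 6282 × 0.0104167 ≈ 65.44 US pt.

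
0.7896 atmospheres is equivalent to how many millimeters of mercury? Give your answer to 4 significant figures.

1 atmosphere = 760.000 mmHg.
Then 0.7896 × 760.000 ≈ 600.1 mmHg.

600.1 mmHg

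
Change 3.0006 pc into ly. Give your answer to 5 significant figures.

9.7866 ly

1 pc = 3.26156 ly.
Thus 3.0006 × 3.26156 ≈ 9.7866 ly.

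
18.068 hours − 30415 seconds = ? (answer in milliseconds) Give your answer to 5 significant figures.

3.4630e+7 milliseconds

18.068 h = 6.50448e+7 ms and 30415 s = 3.04150e+7 ms.
6.50448e+7 − 3.04150e+7 ≈ 3.4630e+7 ms.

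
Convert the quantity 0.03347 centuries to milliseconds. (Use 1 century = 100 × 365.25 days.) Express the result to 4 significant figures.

1.056e+11 ms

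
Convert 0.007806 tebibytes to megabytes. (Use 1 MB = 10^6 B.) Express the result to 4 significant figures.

8583 MB

1 tebibyte = 1.09951 × 10^6 MB.
So 0.007806 × 1.09951 × 10^6 ≈ 8583 MB.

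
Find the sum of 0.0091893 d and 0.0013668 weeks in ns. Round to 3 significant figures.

1.62e+12 ns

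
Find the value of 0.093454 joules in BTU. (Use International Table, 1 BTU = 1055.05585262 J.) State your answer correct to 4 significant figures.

8.858 × 10^-5 BTU

1 joule = 0.000947817 BTU.
So 0.093454 × 0.000947817 ≈ 8.858 × 10^-5 BTU.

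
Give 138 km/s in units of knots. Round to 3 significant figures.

1 km/s = 1943.84 kn.
138 × 1943.84 ≈ 268000 kn.

268000 kn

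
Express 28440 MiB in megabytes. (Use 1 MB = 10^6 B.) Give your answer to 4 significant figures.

29820 MB

1 MiB = 1.04858 MB.
Then 28440 × 1.04858 ≈ 29820 MB.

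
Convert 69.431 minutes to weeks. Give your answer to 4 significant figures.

0.006888 wk

1 min = 9.92063e-5 wk.
Then 69.431 × 9.92063e-5 ≈ 0.006888 wk.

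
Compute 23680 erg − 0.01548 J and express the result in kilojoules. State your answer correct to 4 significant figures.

-1.311 × 10^-5 kilojoules

23680 erg = 2.36800 × 10^-6 kJ and 0.01548 J = 1.54800 × 10^-5 kJ.
2.36800 × 10^-6 − 1.54800 × 10^-5 ≈ -1.311 × 10^-5 kJ.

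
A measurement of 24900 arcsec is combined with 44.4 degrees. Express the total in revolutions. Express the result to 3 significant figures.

24900 arcsec = 0.0192130 rev and 44.4 ° = 0.123333 rev.
0.0192130 + 0.123333 ≈ 0.143 rev.

0.143 rev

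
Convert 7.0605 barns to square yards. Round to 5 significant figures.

1 barn = 1.19599e-28 yd².
Thus 7.0605 × 1.19599e-28 ≈ 8.4443e-28 yd².

8.4443e-28 square yards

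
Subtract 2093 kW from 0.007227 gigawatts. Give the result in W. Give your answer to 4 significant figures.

5.134e+6 watts

0.007227 GW = 7.22700e+6 W and 2093 kW = 2.09300e+6 W.
7.22700e+6 − 2.09300e+6 ≈ 5.134e+6 W.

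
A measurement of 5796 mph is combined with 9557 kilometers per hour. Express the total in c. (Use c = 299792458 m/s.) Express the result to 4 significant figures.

1.750e-5 c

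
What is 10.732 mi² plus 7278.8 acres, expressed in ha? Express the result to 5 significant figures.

10.732 mi² = 2779.58 ha and 7278.8 acre = 2945.63 ha.
2779.58 + 2945.63 ≈ 5725.2 ha.

5725.2 ha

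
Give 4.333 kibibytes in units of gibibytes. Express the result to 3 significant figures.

4.13 × 10^-6 GiB

1 kibibyte = 9.53674 × 10^-7 GiB.
4.333 × 9.53674 × 10^-7 ≈ 4.13 × 10^-6 GiB.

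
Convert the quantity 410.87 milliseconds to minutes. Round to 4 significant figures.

1 millisecond = 1.66667e-5 minutes.
Then 410.87 × 1.66667e-5 ≈ 0.006848 min.

0.006848 min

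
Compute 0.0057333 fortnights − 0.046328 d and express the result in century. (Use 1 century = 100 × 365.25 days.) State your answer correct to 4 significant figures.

9.292e-7 centuries

0.0057333 fortnight = 2.19757e-6 century and 0.046328 d = 1.26839e-6 century.
2.19757e-6 − 1.26839e-6 ≈ 9.292e-7 century.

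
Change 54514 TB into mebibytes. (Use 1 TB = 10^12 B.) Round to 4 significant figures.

5.199e+10 MiB

1 TB = 953674 mebibytes.
Then 54514 × 953674 ≈ 5.199e+10 MiB.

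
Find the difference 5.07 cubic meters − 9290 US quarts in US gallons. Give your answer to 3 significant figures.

-983 US gal

5.07 m³ = 1339.35 US gal and 9290 US qt = 2322.50 US gal.
1339.35 − 2322.50 ≈ -983 US gal.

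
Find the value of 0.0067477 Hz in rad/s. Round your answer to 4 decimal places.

0.0424 radians per second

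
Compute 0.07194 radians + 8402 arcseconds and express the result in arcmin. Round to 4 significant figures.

387.3 arcmin

0.07194 rad = 247.312 arcmin and 8402 arcsec = 140.033 arcmin.
247.312 + 140.033 ≈ 387.3 arcmin.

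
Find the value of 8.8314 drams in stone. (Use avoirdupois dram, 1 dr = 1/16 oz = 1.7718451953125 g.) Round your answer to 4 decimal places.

1 dram = 0.000279018 stone.
Then 8.8314 × 0.000279018 ≈ 0.0025 st.

0.0025 stone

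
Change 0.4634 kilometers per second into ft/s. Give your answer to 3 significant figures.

1 km/s = 3280.84 ft/s.
Thus 0.4634 × 3280.84 ≈ 1520 ft/s.

1520 feet per second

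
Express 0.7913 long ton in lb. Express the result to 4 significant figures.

1 long ton = 2240.00 lb.
0.7913 × 2240.00 ≈ 1773 lb.

1773 pounds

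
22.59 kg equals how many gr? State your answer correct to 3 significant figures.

1 kg = 15432.4 gr.
So 22.59 × 15432.4 ≈ 349000 gr.

349000 grains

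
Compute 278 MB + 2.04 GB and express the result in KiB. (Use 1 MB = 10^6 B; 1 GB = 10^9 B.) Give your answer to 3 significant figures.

278 MB = 271484 KiB and 2.04 GB = 1.99219e+6 KiB.
271484 + 1.99219e+6 ≈ 2.26e+6 KiB.

2.26e+6 KiB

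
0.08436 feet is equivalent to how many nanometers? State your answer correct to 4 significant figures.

2.571 × 10^7 nm

1 ft = 3.04800 × 10^8 nm.
Thus 0.08436 × 3.04800 × 10^8 ≈ 2.571 × 10^7 nm.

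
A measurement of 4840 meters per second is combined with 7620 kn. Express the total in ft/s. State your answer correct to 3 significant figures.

28700 feet per second

4840 m/s = 15879.3 ft/s and 7620 kn = 12861.1 ft/s.
15879.3 + 12861.1 ≈ 28700 ft/s.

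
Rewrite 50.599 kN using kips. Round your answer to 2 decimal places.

1 kN = 0.224809 kips.
Then 50.599 × 0.224809 ≈ 11.38 kip.

11.38 kips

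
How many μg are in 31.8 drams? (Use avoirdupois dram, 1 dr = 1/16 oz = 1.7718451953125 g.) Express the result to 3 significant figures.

5.63e+7 micrograms

1 dr = 1.77185e+6 micrograms.
So 31.8 × 1.77185e+6 ≈ 5.63e+7 μg.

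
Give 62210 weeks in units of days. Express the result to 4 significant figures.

1 wk = 7.00000 days.
Then 62210 × 7.00000 ≈ 435500 d.

435500 days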